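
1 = 1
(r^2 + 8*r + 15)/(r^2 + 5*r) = (r + 3)/r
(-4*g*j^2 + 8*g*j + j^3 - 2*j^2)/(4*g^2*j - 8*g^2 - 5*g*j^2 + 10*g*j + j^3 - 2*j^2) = -j/(g - j)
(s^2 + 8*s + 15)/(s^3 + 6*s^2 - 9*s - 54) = (s + 5)/(s^2 + 3*s - 18)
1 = 1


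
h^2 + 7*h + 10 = (h + 2)*(h + 5)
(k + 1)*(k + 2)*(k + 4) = k^3 + 7*k^2 + 14*k + 8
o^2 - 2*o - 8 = (o - 4)*(o + 2)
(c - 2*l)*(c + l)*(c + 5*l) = c^3 + 4*c^2*l - 7*c*l^2 - 10*l^3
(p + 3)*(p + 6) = p^2 + 9*p + 18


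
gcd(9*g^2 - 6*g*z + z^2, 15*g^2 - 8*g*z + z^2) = -3*g + z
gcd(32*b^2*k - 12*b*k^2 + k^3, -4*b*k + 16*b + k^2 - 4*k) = 4*b - k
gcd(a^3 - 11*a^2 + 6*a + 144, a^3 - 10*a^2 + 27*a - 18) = a - 6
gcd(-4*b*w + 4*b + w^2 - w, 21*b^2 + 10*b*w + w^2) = 1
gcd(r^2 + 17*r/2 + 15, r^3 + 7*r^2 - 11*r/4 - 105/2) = r + 6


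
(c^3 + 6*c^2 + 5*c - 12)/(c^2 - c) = c + 7 + 12/c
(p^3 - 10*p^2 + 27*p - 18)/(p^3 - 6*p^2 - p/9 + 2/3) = 9*(p^2 - 4*p + 3)/(9*p^2 - 1)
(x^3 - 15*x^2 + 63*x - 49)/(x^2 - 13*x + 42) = (x^2 - 8*x + 7)/(x - 6)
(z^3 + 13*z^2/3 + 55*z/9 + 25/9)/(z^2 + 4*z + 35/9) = (3*z^2 + 8*z + 5)/(3*z + 7)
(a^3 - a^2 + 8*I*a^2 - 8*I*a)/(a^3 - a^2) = (a + 8*I)/a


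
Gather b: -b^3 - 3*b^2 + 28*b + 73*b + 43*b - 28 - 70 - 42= -b^3 - 3*b^2 + 144*b - 140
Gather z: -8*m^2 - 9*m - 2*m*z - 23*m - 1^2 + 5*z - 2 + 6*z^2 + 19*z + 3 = -8*m^2 - 32*m + 6*z^2 + z*(24 - 2*m)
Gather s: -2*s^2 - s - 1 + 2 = -2*s^2 - s + 1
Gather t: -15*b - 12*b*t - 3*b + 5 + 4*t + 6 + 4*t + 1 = -18*b + t*(8 - 12*b) + 12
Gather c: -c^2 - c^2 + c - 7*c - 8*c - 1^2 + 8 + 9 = -2*c^2 - 14*c + 16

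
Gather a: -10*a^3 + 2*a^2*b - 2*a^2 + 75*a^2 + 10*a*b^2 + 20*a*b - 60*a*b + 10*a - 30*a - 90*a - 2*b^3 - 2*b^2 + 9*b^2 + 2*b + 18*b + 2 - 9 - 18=-10*a^3 + a^2*(2*b + 73) + a*(10*b^2 - 40*b - 110) - 2*b^3 + 7*b^2 + 20*b - 25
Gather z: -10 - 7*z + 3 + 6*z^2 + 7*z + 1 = 6*z^2 - 6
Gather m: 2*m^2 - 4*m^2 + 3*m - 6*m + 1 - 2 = -2*m^2 - 3*m - 1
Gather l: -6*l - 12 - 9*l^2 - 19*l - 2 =-9*l^2 - 25*l - 14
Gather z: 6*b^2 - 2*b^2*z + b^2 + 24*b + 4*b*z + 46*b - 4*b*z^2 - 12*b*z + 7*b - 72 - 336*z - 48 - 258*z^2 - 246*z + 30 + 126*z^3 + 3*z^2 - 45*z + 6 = 7*b^2 + 77*b + 126*z^3 + z^2*(-4*b - 255) + z*(-2*b^2 - 8*b - 627) - 84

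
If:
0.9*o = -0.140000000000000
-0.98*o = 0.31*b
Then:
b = 0.49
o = -0.16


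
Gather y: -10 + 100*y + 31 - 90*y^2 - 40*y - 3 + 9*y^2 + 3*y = -81*y^2 + 63*y + 18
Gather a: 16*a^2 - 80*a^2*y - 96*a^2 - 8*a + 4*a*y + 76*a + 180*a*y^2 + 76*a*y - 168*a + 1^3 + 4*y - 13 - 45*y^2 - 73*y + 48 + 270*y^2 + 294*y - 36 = a^2*(-80*y - 80) + a*(180*y^2 + 80*y - 100) + 225*y^2 + 225*y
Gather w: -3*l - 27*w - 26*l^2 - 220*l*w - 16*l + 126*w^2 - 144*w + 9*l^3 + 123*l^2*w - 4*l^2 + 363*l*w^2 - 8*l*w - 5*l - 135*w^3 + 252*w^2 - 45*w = 9*l^3 - 30*l^2 - 24*l - 135*w^3 + w^2*(363*l + 378) + w*(123*l^2 - 228*l - 216)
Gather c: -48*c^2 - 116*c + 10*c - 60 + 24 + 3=-48*c^2 - 106*c - 33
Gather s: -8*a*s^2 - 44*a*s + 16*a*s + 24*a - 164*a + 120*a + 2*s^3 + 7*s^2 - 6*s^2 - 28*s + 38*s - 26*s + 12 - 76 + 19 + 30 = -20*a + 2*s^3 + s^2*(1 - 8*a) + s*(-28*a - 16) - 15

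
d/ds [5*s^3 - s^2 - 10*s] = 15*s^2 - 2*s - 10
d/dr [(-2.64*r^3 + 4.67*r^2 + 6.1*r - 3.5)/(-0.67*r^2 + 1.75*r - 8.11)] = (1.7688*r^4 - 9.24*r^3 + 76.4907*r^2 - 80.4374*r - 43.346)/(0.4489*r^4 - 2.345*r^3 + 13.9299*r^2 - 28.385*r + 65.7721)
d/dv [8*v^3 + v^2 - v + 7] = 24*v^2 + 2*v - 1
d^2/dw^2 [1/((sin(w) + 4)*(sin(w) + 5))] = (-4*sin(w)^4 - 27*sin(w)^3 + 5*sin(w)^2 + 234*sin(w) + 122)/((sin(w) + 4)^3*(sin(w) + 5)^3)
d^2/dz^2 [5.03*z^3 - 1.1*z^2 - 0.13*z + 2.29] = 30.18*z - 2.2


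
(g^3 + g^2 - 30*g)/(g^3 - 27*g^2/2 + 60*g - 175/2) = 2*g*(g + 6)/(2*g^2 - 17*g + 35)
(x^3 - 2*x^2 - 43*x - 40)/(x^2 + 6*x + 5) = x - 8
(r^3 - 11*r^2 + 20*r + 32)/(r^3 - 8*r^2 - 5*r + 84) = (r^2 - 7*r - 8)/(r^2 - 4*r - 21)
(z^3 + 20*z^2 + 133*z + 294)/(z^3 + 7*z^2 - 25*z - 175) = (z^2 + 13*z + 42)/(z^2 - 25)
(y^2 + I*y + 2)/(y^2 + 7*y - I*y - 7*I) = (y + 2*I)/(y + 7)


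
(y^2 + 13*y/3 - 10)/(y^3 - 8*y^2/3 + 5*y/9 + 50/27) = 9*(y + 6)/(9*y^2 - 9*y - 10)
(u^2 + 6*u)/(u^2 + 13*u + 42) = u/(u + 7)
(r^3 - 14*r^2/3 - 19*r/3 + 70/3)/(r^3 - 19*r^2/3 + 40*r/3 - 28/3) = (3*r^2 - 8*r - 35)/(3*r^2 - 13*r + 14)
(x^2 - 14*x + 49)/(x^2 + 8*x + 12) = (x^2 - 14*x + 49)/(x^2 + 8*x + 12)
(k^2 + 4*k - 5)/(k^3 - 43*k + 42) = (k + 5)/(k^2 + k - 42)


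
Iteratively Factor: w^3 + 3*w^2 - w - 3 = (w + 1)*(w^2 + 2*w - 3) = (w + 1)*(w + 3)*(w - 1)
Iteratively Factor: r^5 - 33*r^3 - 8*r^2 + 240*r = (r + 4)*(r^4 - 4*r^3 - 17*r^2 + 60*r) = r*(r + 4)*(r^3 - 4*r^2 - 17*r + 60) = r*(r + 4)^2*(r^2 - 8*r + 15) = r*(r - 3)*(r + 4)^2*(r - 5)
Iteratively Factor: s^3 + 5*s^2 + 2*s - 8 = (s + 2)*(s^2 + 3*s - 4) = (s - 1)*(s + 2)*(s + 4)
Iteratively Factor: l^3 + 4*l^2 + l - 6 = (l - 1)*(l^2 + 5*l + 6) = (l - 1)*(l + 3)*(l + 2)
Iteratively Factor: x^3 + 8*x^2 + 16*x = (x + 4)*(x^2 + 4*x) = (x + 4)^2*(x)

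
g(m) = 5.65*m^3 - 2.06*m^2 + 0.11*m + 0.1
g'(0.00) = 0.11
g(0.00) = 0.10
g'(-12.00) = 2490.35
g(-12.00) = -10061.06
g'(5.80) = 546.41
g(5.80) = 1033.82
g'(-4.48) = 358.76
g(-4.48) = -549.76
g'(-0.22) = 1.84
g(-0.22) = -0.08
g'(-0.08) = 0.55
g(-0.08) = 0.08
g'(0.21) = -0.01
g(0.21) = 0.08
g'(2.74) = 116.08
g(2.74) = 101.16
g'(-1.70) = 56.10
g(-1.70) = -33.80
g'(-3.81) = 261.86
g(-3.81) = -342.70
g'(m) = 16.95*m^2 - 4.12*m + 0.11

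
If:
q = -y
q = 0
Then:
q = 0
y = 0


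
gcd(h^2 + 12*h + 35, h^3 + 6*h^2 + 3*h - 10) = h + 5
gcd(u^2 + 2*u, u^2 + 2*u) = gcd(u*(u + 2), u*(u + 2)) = u^2 + 2*u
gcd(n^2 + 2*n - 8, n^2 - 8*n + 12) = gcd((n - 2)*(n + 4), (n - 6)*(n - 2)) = n - 2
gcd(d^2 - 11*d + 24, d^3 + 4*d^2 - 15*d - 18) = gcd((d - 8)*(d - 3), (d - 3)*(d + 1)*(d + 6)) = d - 3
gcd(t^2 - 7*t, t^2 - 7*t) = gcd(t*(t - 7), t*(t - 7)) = t^2 - 7*t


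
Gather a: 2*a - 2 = 2*a - 2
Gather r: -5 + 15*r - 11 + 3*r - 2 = 18*r - 18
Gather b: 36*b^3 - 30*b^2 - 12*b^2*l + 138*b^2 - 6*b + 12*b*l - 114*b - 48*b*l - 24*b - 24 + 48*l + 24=36*b^3 + b^2*(108 - 12*l) + b*(-36*l - 144) + 48*l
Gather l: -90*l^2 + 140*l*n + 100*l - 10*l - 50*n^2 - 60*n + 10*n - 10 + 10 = -90*l^2 + l*(140*n + 90) - 50*n^2 - 50*n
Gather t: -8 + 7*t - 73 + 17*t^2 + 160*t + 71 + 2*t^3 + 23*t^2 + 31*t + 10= 2*t^3 + 40*t^2 + 198*t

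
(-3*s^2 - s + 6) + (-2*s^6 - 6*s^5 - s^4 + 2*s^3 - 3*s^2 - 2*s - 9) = -2*s^6 - 6*s^5 - s^4 + 2*s^3 - 6*s^2 - 3*s - 3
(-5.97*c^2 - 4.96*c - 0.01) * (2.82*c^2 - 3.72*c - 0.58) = -16.8354*c^4 + 8.2212*c^3 + 21.8856*c^2 + 2.914*c + 0.0058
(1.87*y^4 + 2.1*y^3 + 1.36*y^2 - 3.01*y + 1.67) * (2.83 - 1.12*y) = -2.0944*y^5 + 2.9401*y^4 + 4.4198*y^3 + 7.22*y^2 - 10.3887*y + 4.7261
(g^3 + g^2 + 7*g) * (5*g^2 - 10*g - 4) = 5*g^5 - 5*g^4 + 21*g^3 - 74*g^2 - 28*g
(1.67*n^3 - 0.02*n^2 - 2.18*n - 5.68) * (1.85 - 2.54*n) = -4.2418*n^4 + 3.1403*n^3 + 5.5002*n^2 + 10.3942*n - 10.508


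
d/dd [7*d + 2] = 7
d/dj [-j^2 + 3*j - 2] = 3 - 2*j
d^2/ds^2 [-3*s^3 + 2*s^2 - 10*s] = 4 - 18*s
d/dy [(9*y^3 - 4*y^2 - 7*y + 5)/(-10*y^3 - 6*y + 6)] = (-10*y^4 - 62*y^3 + 84*y^2 - 12*y - 3)/(25*y^6 + 30*y^4 - 30*y^3 + 9*y^2 - 18*y + 9)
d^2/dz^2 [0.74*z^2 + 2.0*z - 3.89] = 1.48000000000000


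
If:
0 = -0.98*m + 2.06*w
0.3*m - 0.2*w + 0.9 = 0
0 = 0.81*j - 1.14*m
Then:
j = -6.18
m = -4.39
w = -2.09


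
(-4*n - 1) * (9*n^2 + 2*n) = -36*n^3 - 17*n^2 - 2*n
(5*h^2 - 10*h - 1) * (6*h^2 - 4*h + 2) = 30*h^4 - 80*h^3 + 44*h^2 - 16*h - 2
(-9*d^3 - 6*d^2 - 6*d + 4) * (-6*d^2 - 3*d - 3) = 54*d^5 + 63*d^4 + 81*d^3 + 12*d^2 + 6*d - 12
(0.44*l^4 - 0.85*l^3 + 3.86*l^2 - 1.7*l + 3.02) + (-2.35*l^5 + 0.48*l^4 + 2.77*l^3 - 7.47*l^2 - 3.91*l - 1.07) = -2.35*l^5 + 0.92*l^4 + 1.92*l^3 - 3.61*l^2 - 5.61*l + 1.95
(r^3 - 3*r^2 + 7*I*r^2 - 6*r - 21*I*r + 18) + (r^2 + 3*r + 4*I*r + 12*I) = r^3 - 2*r^2 + 7*I*r^2 - 3*r - 17*I*r + 18 + 12*I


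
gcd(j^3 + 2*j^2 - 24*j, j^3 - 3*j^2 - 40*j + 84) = j + 6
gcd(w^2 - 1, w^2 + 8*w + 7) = w + 1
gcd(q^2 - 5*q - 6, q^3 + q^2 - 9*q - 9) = q + 1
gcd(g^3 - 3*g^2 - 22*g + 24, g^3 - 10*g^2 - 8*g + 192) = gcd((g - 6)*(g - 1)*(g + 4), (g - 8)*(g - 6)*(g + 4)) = g^2 - 2*g - 24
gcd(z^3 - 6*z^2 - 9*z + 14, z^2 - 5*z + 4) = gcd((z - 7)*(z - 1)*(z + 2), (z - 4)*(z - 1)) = z - 1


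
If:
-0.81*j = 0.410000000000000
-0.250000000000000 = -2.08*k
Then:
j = -0.51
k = 0.12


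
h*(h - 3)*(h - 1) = h^3 - 4*h^2 + 3*h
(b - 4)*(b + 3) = b^2 - b - 12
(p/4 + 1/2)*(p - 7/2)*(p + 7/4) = p^3/4 + p^2/16 - 77*p/32 - 49/16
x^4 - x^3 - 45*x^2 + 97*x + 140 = (x - 5)*(x - 4)*(x + 1)*(x + 7)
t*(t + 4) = t^2 + 4*t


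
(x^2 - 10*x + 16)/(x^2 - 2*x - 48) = (x - 2)/(x + 6)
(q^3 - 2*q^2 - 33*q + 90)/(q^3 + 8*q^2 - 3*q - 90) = (q - 5)/(q + 5)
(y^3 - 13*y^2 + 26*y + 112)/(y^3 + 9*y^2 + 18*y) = (y^3 - 13*y^2 + 26*y + 112)/(y*(y^2 + 9*y + 18))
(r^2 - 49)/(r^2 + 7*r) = (r - 7)/r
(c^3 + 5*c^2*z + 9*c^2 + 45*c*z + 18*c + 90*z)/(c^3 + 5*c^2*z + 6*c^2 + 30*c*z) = (c + 3)/c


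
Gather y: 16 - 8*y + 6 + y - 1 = 21 - 7*y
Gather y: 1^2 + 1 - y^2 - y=-y^2 - y + 2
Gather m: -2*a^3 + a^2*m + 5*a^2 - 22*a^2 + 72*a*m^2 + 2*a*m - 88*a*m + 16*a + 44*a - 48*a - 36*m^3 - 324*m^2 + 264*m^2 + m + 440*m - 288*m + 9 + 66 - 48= -2*a^3 - 17*a^2 + 12*a - 36*m^3 + m^2*(72*a - 60) + m*(a^2 - 86*a + 153) + 27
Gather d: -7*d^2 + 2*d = -7*d^2 + 2*d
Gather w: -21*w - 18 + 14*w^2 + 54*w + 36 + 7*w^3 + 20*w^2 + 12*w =7*w^3 + 34*w^2 + 45*w + 18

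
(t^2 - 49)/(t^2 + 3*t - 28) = (t - 7)/(t - 4)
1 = 1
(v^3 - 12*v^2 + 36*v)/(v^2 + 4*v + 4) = v*(v^2 - 12*v + 36)/(v^2 + 4*v + 4)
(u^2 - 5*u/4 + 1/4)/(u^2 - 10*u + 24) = (4*u^2 - 5*u + 1)/(4*(u^2 - 10*u + 24))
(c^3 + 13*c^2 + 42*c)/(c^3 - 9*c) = (c^2 + 13*c + 42)/(c^2 - 9)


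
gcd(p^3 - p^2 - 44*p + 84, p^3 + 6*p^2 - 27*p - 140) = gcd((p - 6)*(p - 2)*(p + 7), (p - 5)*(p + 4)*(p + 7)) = p + 7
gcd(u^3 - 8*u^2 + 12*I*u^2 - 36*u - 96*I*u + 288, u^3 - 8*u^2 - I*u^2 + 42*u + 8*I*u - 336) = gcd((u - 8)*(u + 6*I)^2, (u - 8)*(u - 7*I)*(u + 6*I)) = u^2 + u*(-8 + 6*I) - 48*I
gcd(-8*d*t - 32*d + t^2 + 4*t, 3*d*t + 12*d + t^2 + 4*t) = t + 4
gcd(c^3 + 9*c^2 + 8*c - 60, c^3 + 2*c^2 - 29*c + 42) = c - 2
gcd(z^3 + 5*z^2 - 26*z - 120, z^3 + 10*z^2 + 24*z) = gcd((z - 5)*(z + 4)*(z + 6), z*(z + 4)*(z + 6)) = z^2 + 10*z + 24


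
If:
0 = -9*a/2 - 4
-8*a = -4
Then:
No Solution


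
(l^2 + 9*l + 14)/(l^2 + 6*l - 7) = (l + 2)/(l - 1)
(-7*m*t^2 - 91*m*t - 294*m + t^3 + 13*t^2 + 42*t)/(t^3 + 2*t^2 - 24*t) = (-7*m*t - 49*m + t^2 + 7*t)/(t*(t - 4))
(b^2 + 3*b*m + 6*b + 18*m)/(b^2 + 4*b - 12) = (b + 3*m)/(b - 2)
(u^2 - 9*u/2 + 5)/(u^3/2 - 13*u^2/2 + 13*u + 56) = (2*u^2 - 9*u + 10)/(u^3 - 13*u^2 + 26*u + 112)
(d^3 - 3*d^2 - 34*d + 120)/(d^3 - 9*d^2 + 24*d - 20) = (d^2 + 2*d - 24)/(d^2 - 4*d + 4)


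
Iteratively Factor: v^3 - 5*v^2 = (v)*(v^2 - 5*v) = v^2*(v - 5)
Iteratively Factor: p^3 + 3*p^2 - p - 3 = (p + 1)*(p^2 + 2*p - 3) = (p + 1)*(p + 3)*(p - 1)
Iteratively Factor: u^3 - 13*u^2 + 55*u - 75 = (u - 3)*(u^2 - 10*u + 25) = (u - 5)*(u - 3)*(u - 5)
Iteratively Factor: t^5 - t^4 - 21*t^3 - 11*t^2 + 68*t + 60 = (t + 2)*(t^4 - 3*t^3 - 15*t^2 + 19*t + 30) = (t - 2)*(t + 2)*(t^3 - t^2 - 17*t - 15) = (t - 2)*(t + 2)*(t + 3)*(t^2 - 4*t - 5) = (t - 5)*(t - 2)*(t + 2)*(t + 3)*(t + 1)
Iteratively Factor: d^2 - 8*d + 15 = (d - 3)*(d - 5)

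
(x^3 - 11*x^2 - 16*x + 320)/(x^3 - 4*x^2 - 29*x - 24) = (x^2 - 3*x - 40)/(x^2 + 4*x + 3)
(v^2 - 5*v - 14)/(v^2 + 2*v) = (v - 7)/v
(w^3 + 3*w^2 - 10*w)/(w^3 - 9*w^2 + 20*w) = (w^2 + 3*w - 10)/(w^2 - 9*w + 20)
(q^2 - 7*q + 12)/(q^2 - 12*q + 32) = (q - 3)/(q - 8)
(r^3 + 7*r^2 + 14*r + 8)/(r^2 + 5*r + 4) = r + 2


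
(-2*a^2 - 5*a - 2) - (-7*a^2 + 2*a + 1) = 5*a^2 - 7*a - 3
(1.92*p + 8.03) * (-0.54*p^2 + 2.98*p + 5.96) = -1.0368*p^3 + 1.3854*p^2 + 35.3726*p + 47.8588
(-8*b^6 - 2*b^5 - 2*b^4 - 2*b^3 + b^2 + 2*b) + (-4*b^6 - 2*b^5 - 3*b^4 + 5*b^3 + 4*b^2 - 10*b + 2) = -12*b^6 - 4*b^5 - 5*b^4 + 3*b^3 + 5*b^2 - 8*b + 2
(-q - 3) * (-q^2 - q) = q^3 + 4*q^2 + 3*q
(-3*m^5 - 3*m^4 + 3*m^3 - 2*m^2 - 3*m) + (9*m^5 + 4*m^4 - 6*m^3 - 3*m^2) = 6*m^5 + m^4 - 3*m^3 - 5*m^2 - 3*m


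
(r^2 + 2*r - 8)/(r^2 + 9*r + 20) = (r - 2)/(r + 5)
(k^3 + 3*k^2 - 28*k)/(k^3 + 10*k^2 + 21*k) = (k - 4)/(k + 3)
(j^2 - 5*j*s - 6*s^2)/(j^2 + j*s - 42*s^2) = (j + s)/(j + 7*s)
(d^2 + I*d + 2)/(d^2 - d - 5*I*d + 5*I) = (d^2 + I*d + 2)/(d^2 - d - 5*I*d + 5*I)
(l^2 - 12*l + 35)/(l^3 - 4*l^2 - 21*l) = (l - 5)/(l*(l + 3))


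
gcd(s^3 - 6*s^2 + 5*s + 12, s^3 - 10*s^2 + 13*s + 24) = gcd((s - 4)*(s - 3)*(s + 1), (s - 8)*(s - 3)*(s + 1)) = s^2 - 2*s - 3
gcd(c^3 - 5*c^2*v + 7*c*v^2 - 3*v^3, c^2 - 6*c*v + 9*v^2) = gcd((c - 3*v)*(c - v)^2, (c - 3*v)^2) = -c + 3*v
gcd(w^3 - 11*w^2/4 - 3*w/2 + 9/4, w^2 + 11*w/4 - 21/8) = w - 3/4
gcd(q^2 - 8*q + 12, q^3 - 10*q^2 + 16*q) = q - 2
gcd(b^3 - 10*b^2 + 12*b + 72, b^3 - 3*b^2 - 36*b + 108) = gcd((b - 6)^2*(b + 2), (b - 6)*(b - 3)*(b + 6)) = b - 6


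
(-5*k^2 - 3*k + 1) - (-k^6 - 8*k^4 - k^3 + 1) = k^6 + 8*k^4 + k^3 - 5*k^2 - 3*k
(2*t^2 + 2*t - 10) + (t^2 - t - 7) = 3*t^2 + t - 17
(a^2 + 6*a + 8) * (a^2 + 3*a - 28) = a^4 + 9*a^3 - 2*a^2 - 144*a - 224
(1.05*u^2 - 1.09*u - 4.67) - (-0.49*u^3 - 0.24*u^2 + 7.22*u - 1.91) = 0.49*u^3 + 1.29*u^2 - 8.31*u - 2.76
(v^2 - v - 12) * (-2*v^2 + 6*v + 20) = -2*v^4 + 8*v^3 + 38*v^2 - 92*v - 240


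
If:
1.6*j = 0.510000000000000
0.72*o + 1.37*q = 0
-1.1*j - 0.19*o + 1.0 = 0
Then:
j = 0.32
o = 3.42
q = -1.80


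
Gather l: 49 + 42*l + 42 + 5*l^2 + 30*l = 5*l^2 + 72*l + 91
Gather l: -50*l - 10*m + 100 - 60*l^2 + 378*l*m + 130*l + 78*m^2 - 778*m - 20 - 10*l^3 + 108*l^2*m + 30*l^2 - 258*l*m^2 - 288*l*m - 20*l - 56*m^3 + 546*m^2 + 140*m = -10*l^3 + l^2*(108*m - 30) + l*(-258*m^2 + 90*m + 60) - 56*m^3 + 624*m^2 - 648*m + 80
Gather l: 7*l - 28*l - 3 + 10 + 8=15 - 21*l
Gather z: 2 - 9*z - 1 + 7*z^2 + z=7*z^2 - 8*z + 1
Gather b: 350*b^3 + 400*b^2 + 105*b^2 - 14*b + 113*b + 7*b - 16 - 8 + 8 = 350*b^3 + 505*b^2 + 106*b - 16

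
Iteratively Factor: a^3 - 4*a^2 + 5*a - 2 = (a - 2)*(a^2 - 2*a + 1) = (a - 2)*(a - 1)*(a - 1)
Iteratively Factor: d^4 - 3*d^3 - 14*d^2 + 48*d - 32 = (d - 4)*(d^3 + d^2 - 10*d + 8) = (d - 4)*(d + 4)*(d^2 - 3*d + 2) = (d - 4)*(d - 2)*(d + 4)*(d - 1)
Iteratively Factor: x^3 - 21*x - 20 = (x + 4)*(x^2 - 4*x - 5) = (x + 1)*(x + 4)*(x - 5)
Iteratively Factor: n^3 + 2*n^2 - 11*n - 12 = (n - 3)*(n^2 + 5*n + 4) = (n - 3)*(n + 4)*(n + 1)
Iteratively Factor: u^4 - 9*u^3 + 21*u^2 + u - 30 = (u - 2)*(u^3 - 7*u^2 + 7*u + 15) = (u - 5)*(u - 2)*(u^2 - 2*u - 3) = (u - 5)*(u - 3)*(u - 2)*(u + 1)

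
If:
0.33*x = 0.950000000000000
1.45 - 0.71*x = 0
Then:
No Solution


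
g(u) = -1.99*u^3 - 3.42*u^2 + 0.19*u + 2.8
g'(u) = -5.97*u^2 - 6.84*u + 0.19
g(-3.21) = 32.77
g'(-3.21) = -39.37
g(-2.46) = 11.26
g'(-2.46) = -19.11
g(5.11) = -351.06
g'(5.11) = -190.65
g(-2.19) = 6.88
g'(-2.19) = -13.46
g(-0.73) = 1.61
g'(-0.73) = 2.00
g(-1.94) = 4.09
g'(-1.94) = -9.01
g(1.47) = -10.63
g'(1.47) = -22.77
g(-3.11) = 28.99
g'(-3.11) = -36.28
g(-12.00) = 2946.76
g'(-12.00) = -777.41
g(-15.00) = 5946.70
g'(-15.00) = -1240.46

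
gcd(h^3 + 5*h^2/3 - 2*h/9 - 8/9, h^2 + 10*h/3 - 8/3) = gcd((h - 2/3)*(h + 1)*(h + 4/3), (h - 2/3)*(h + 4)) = h - 2/3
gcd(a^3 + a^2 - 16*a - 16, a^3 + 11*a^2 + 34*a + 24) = a^2 + 5*a + 4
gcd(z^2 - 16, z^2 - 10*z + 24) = z - 4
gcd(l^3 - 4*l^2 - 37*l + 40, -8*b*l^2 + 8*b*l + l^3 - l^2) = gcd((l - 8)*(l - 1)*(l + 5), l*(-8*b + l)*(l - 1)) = l - 1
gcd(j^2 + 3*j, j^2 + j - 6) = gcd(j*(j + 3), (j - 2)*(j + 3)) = j + 3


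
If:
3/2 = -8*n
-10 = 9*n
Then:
No Solution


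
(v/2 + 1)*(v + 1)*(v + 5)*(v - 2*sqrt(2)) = v^4/2 - sqrt(2)*v^3 + 4*v^3 - 8*sqrt(2)*v^2 + 17*v^2/2 - 17*sqrt(2)*v + 5*v - 10*sqrt(2)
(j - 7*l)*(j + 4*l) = j^2 - 3*j*l - 28*l^2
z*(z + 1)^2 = z^3 + 2*z^2 + z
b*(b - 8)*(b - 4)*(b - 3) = b^4 - 15*b^3 + 68*b^2 - 96*b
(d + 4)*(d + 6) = d^2 + 10*d + 24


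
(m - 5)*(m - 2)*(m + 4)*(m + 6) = m^4 + 3*m^3 - 36*m^2 - 68*m + 240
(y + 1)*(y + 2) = y^2 + 3*y + 2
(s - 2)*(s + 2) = s^2 - 4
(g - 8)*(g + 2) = g^2 - 6*g - 16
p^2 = p^2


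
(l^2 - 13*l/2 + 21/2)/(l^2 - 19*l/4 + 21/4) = 2*(2*l - 7)/(4*l - 7)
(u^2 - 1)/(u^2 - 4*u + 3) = (u + 1)/(u - 3)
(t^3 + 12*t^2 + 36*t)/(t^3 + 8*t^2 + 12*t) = (t + 6)/(t + 2)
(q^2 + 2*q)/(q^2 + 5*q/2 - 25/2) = 2*q*(q + 2)/(2*q^2 + 5*q - 25)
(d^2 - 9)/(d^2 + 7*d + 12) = (d - 3)/(d + 4)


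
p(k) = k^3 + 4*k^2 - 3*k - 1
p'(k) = 3*k^2 + 8*k - 3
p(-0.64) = 2.30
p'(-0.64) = -6.89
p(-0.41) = 0.83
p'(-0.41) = -5.78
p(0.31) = -1.52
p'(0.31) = -0.23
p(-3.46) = 15.84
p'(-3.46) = 5.23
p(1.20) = 2.89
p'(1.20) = 10.92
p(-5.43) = -26.87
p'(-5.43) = 42.01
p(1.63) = 9.07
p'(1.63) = 18.01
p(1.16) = 2.46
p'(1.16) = 10.32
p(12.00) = 2267.00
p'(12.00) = 525.00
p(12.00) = 2267.00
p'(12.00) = 525.00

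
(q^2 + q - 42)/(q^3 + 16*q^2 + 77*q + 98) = (q - 6)/(q^2 + 9*q + 14)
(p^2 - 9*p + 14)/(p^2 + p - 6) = (p - 7)/(p + 3)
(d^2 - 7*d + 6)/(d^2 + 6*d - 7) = (d - 6)/(d + 7)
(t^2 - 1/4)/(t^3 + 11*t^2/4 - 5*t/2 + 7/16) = 4*(2*t + 1)/(8*t^2 + 26*t - 7)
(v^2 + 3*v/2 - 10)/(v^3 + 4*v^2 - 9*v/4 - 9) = 2*(2*v - 5)/(4*v^2 - 9)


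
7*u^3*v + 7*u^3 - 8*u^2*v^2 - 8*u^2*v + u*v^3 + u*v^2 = (-7*u + v)*(-u + v)*(u*v + u)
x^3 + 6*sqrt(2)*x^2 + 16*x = x*(x + 2*sqrt(2))*(x + 4*sqrt(2))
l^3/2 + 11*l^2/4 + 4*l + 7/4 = (l/2 + 1/2)*(l + 1)*(l + 7/2)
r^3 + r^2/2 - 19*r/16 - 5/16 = (r - 1)*(r + 1/4)*(r + 5/4)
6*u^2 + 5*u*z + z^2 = (2*u + z)*(3*u + z)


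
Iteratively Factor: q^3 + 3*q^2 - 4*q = (q - 1)*(q^2 + 4*q) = q*(q - 1)*(q + 4)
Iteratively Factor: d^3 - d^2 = (d)*(d^2 - d) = d^2*(d - 1)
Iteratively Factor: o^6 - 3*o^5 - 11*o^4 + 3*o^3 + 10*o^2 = (o - 1)*(o^5 - 2*o^4 - 13*o^3 - 10*o^2) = (o - 5)*(o - 1)*(o^4 + 3*o^3 + 2*o^2) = o*(o - 5)*(o - 1)*(o^3 + 3*o^2 + 2*o) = o*(o - 5)*(o - 1)*(o + 2)*(o^2 + o) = o^2*(o - 5)*(o - 1)*(o + 2)*(o + 1)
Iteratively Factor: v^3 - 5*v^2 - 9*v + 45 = (v - 3)*(v^2 - 2*v - 15) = (v - 3)*(v + 3)*(v - 5)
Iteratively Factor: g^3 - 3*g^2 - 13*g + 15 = (g + 3)*(g^2 - 6*g + 5) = (g - 5)*(g + 3)*(g - 1)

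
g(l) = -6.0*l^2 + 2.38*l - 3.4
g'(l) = 2.38 - 12.0*l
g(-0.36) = -5.03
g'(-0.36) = 6.70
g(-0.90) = -10.40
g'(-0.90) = 13.18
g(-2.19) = -37.39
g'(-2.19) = 28.66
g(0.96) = -6.64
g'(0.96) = -9.14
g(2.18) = -26.73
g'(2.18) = -23.78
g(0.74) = -4.92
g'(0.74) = -6.50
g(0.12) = -3.20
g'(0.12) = 0.94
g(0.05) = -3.30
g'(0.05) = 1.78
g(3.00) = -50.26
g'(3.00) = -33.62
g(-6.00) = -233.68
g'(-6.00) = 74.38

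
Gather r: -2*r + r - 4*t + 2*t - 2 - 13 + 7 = -r - 2*t - 8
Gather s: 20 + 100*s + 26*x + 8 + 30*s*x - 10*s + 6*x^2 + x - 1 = s*(30*x + 90) + 6*x^2 + 27*x + 27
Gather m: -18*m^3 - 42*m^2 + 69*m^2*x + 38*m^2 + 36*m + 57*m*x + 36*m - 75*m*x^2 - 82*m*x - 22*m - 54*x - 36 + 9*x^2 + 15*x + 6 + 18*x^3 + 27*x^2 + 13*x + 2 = -18*m^3 + m^2*(69*x - 4) + m*(-75*x^2 - 25*x + 50) + 18*x^3 + 36*x^2 - 26*x - 28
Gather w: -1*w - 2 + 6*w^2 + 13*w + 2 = 6*w^2 + 12*w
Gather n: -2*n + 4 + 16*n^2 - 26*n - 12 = 16*n^2 - 28*n - 8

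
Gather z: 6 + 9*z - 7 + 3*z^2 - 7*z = 3*z^2 + 2*z - 1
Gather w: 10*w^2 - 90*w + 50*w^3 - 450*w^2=50*w^3 - 440*w^2 - 90*w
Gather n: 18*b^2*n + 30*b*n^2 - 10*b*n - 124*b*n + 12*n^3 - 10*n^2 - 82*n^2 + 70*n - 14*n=12*n^3 + n^2*(30*b - 92) + n*(18*b^2 - 134*b + 56)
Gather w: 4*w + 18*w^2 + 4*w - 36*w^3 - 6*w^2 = -36*w^3 + 12*w^2 + 8*w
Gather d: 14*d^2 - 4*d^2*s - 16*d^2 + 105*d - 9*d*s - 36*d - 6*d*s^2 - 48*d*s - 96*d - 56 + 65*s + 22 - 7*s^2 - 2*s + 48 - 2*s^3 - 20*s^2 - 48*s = d^2*(-4*s - 2) + d*(-6*s^2 - 57*s - 27) - 2*s^3 - 27*s^2 + 15*s + 14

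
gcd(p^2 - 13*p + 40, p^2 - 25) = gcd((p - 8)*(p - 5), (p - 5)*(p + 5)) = p - 5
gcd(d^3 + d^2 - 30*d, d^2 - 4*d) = d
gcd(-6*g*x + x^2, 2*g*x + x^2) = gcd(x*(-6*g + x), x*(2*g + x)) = x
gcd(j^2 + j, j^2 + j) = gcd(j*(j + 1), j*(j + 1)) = j^2 + j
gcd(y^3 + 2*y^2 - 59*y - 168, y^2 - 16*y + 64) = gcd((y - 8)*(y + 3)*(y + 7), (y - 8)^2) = y - 8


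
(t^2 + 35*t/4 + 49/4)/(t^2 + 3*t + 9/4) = (4*t^2 + 35*t + 49)/(4*t^2 + 12*t + 9)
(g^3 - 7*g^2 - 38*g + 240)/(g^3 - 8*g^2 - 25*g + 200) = (g + 6)/(g + 5)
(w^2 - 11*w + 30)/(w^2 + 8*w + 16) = (w^2 - 11*w + 30)/(w^2 + 8*w + 16)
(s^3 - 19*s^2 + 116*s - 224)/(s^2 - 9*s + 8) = (s^2 - 11*s + 28)/(s - 1)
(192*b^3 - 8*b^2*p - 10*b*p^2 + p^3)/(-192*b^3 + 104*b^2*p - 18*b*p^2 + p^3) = (4*b + p)/(-4*b + p)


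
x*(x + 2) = x^2 + 2*x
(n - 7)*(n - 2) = n^2 - 9*n + 14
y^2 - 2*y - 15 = (y - 5)*(y + 3)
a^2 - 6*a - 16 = (a - 8)*(a + 2)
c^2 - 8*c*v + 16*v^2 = (c - 4*v)^2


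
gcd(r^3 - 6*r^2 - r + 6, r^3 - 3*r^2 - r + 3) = r^2 - 1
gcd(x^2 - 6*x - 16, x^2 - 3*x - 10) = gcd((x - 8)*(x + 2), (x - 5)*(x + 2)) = x + 2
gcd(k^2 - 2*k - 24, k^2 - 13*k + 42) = k - 6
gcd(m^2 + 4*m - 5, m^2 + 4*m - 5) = m^2 + 4*m - 5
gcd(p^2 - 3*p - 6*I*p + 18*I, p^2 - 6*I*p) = p - 6*I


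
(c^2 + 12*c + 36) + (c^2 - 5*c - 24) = 2*c^2 + 7*c + 12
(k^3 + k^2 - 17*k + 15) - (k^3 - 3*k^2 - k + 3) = 4*k^2 - 16*k + 12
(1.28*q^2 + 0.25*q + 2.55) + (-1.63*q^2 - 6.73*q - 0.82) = -0.35*q^2 - 6.48*q + 1.73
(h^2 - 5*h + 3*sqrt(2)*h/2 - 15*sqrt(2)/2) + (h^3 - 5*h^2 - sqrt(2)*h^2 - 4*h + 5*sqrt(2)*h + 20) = h^3 - 4*h^2 - sqrt(2)*h^2 - 9*h + 13*sqrt(2)*h/2 - 15*sqrt(2)/2 + 20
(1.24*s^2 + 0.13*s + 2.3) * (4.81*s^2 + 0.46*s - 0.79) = 5.9644*s^4 + 1.1957*s^3 + 10.1432*s^2 + 0.9553*s - 1.817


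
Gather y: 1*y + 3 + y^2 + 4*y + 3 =y^2 + 5*y + 6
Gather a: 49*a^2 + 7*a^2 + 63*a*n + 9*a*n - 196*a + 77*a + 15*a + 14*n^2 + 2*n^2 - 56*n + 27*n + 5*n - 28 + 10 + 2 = 56*a^2 + a*(72*n - 104) + 16*n^2 - 24*n - 16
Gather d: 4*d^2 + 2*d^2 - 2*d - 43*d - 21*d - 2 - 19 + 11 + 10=6*d^2 - 66*d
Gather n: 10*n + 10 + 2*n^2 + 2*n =2*n^2 + 12*n + 10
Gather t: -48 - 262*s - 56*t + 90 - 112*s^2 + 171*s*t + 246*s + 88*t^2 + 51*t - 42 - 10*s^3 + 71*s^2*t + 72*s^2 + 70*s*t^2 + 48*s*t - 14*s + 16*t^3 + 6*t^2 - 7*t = -10*s^3 - 40*s^2 - 30*s + 16*t^3 + t^2*(70*s + 94) + t*(71*s^2 + 219*s - 12)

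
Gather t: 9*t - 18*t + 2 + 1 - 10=-9*t - 7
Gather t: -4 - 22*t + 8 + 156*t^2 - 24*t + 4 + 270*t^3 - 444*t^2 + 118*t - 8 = 270*t^3 - 288*t^2 + 72*t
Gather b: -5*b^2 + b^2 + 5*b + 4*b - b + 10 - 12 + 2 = -4*b^2 + 8*b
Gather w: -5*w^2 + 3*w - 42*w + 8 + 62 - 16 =-5*w^2 - 39*w + 54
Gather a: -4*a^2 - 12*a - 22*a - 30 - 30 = -4*a^2 - 34*a - 60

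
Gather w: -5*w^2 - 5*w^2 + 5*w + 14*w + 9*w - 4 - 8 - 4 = -10*w^2 + 28*w - 16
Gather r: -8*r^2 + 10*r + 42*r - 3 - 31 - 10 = -8*r^2 + 52*r - 44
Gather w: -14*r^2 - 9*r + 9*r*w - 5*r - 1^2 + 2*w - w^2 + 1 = -14*r^2 - 14*r - w^2 + w*(9*r + 2)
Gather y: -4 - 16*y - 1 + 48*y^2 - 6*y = 48*y^2 - 22*y - 5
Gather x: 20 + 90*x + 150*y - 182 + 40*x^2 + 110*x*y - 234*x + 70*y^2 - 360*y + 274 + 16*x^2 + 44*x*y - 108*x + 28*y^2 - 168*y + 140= 56*x^2 + x*(154*y - 252) + 98*y^2 - 378*y + 252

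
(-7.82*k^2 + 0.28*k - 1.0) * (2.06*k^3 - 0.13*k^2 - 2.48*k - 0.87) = -16.1092*k^5 + 1.5934*k^4 + 17.2972*k^3 + 6.239*k^2 + 2.2364*k + 0.87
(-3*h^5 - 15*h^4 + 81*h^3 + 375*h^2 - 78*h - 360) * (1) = -3*h^5 - 15*h^4 + 81*h^3 + 375*h^2 - 78*h - 360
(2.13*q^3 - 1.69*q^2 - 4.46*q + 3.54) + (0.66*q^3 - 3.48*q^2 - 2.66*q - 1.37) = 2.79*q^3 - 5.17*q^2 - 7.12*q + 2.17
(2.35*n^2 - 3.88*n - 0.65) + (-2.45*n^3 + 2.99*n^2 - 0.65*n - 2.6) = -2.45*n^3 + 5.34*n^2 - 4.53*n - 3.25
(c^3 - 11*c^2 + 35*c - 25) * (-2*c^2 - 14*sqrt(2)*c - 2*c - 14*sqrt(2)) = -2*c^5 - 14*sqrt(2)*c^4 + 20*c^4 - 48*c^3 + 140*sqrt(2)*c^3 - 336*sqrt(2)*c^2 - 20*c^2 - 140*sqrt(2)*c + 50*c + 350*sqrt(2)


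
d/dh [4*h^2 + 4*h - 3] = 8*h + 4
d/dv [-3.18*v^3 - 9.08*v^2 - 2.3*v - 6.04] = -9.54*v^2 - 18.16*v - 2.3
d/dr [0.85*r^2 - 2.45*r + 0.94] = 1.7*r - 2.45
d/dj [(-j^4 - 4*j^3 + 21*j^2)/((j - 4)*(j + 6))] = 2*j*(-j^4 - 5*j^3 + 40*j^2 + 165*j - 504)/(j^4 + 4*j^3 - 44*j^2 - 96*j + 576)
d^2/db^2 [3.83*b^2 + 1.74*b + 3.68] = 7.66000000000000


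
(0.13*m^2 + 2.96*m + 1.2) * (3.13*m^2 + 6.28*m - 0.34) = 0.4069*m^4 + 10.0812*m^3 + 22.3006*m^2 + 6.5296*m - 0.408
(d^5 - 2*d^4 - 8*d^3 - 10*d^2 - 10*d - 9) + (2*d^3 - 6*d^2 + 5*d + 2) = d^5 - 2*d^4 - 6*d^3 - 16*d^2 - 5*d - 7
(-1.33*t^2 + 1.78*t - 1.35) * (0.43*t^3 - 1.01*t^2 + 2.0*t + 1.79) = -0.5719*t^5 + 2.1087*t^4 - 5.0383*t^3 + 2.5428*t^2 + 0.4862*t - 2.4165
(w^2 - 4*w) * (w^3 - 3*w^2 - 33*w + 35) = w^5 - 7*w^4 - 21*w^3 + 167*w^2 - 140*w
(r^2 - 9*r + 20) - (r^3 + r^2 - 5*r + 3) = -r^3 - 4*r + 17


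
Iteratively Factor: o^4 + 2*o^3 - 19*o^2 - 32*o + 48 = (o - 4)*(o^3 + 6*o^2 + 5*o - 12) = (o - 4)*(o + 3)*(o^2 + 3*o - 4) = (o - 4)*(o - 1)*(o + 3)*(o + 4)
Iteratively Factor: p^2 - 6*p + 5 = (p - 1)*(p - 5)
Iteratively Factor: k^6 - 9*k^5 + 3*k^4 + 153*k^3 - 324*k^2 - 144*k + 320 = (k - 5)*(k^5 - 4*k^4 - 17*k^3 + 68*k^2 + 16*k - 64) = (k - 5)*(k - 4)*(k^4 - 17*k^2 + 16) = (k - 5)*(k - 4)*(k - 1)*(k^3 + k^2 - 16*k - 16) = (k - 5)*(k - 4)^2*(k - 1)*(k^2 + 5*k + 4) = (k - 5)*(k - 4)^2*(k - 1)*(k + 4)*(k + 1)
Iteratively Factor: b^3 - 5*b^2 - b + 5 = (b - 1)*(b^2 - 4*b - 5) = (b - 1)*(b + 1)*(b - 5)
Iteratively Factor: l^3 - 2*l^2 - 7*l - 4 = (l - 4)*(l^2 + 2*l + 1) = (l - 4)*(l + 1)*(l + 1)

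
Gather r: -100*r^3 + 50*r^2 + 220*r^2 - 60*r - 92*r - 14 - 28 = -100*r^3 + 270*r^2 - 152*r - 42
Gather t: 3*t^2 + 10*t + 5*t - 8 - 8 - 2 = 3*t^2 + 15*t - 18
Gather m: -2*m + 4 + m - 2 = 2 - m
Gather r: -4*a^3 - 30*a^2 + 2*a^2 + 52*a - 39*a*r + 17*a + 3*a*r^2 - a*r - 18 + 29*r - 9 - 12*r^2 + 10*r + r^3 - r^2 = -4*a^3 - 28*a^2 + 69*a + r^3 + r^2*(3*a - 13) + r*(39 - 40*a) - 27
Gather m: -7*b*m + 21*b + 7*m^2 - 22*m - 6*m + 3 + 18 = 21*b + 7*m^2 + m*(-7*b - 28) + 21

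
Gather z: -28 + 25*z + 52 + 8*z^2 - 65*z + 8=8*z^2 - 40*z + 32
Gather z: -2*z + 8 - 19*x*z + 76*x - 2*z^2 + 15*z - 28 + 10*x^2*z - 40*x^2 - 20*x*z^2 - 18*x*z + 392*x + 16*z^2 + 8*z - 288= -40*x^2 + 468*x + z^2*(14 - 20*x) + z*(10*x^2 - 37*x + 21) - 308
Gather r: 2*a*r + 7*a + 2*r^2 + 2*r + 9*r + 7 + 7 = 7*a + 2*r^2 + r*(2*a + 11) + 14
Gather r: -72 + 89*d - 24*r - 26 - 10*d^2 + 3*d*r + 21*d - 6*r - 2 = -10*d^2 + 110*d + r*(3*d - 30) - 100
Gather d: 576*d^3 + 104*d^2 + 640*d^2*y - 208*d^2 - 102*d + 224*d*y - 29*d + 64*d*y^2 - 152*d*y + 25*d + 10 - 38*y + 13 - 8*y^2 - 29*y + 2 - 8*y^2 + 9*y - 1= 576*d^3 + d^2*(640*y - 104) + d*(64*y^2 + 72*y - 106) - 16*y^2 - 58*y + 24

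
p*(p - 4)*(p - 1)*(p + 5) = p^4 - 21*p^2 + 20*p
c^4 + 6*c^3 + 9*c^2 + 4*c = c*(c + 1)^2*(c + 4)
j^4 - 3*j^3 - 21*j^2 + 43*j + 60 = (j - 5)*(j - 3)*(j + 1)*(j + 4)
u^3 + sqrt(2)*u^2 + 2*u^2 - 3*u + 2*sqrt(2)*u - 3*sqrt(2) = (u - 1)*(u + 3)*(u + sqrt(2))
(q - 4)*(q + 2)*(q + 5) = q^3 + 3*q^2 - 18*q - 40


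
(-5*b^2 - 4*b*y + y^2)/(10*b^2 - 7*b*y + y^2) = (b + y)/(-2*b + y)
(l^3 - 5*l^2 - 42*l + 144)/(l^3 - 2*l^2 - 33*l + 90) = (l - 8)/(l - 5)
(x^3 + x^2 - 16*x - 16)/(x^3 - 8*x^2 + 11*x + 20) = (x + 4)/(x - 5)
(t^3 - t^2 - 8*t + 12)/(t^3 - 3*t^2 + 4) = (t + 3)/(t + 1)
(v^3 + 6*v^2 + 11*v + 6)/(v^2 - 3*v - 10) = (v^2 + 4*v + 3)/(v - 5)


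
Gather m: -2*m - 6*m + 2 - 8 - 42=-8*m - 48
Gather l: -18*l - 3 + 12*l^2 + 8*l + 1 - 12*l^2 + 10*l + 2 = 0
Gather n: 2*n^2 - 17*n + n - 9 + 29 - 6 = 2*n^2 - 16*n + 14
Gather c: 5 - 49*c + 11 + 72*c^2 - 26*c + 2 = 72*c^2 - 75*c + 18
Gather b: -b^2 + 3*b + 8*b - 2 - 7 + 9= -b^2 + 11*b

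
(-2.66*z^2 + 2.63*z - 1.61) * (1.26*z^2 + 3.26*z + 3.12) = -3.3516*z^4 - 5.3578*z^3 - 1.754*z^2 + 2.957*z - 5.0232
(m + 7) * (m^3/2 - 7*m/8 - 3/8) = m^4/2 + 7*m^3/2 - 7*m^2/8 - 13*m/2 - 21/8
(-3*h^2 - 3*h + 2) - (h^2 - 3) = -4*h^2 - 3*h + 5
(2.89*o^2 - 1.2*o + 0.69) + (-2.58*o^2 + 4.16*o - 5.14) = 0.31*o^2 + 2.96*o - 4.45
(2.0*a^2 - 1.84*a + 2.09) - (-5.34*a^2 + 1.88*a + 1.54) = 7.34*a^2 - 3.72*a + 0.55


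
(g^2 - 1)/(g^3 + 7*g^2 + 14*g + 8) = (g - 1)/(g^2 + 6*g + 8)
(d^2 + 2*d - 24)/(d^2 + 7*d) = (d^2 + 2*d - 24)/(d*(d + 7))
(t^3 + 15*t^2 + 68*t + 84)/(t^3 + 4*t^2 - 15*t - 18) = (t^2 + 9*t + 14)/(t^2 - 2*t - 3)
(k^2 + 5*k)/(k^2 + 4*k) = (k + 5)/(k + 4)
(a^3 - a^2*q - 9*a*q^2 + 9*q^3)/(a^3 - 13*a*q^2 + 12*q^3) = (a + 3*q)/(a + 4*q)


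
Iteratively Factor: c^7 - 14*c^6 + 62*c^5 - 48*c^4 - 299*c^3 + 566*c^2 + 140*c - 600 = (c - 2)*(c^6 - 12*c^5 + 38*c^4 + 28*c^3 - 243*c^2 + 80*c + 300) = (c - 2)*(c + 2)*(c^5 - 14*c^4 + 66*c^3 - 104*c^2 - 35*c + 150) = (c - 2)^2*(c + 2)*(c^4 - 12*c^3 + 42*c^2 - 20*c - 75) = (c - 2)^2*(c + 1)*(c + 2)*(c^3 - 13*c^2 + 55*c - 75) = (c - 5)*(c - 2)^2*(c + 1)*(c + 2)*(c^2 - 8*c + 15) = (c - 5)^2*(c - 2)^2*(c + 1)*(c + 2)*(c - 3)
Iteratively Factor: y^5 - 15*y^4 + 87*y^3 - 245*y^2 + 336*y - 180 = (y - 5)*(y^4 - 10*y^3 + 37*y^2 - 60*y + 36) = (y - 5)*(y - 3)*(y^3 - 7*y^2 + 16*y - 12) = (y - 5)*(y - 3)*(y - 2)*(y^2 - 5*y + 6) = (y - 5)*(y - 3)^2*(y - 2)*(y - 2)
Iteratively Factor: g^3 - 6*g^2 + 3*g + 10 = (g - 2)*(g^2 - 4*g - 5) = (g - 2)*(g + 1)*(g - 5)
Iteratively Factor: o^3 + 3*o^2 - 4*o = (o - 1)*(o^2 + 4*o) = (o - 1)*(o + 4)*(o)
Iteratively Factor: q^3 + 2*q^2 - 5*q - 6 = (q + 3)*(q^2 - q - 2) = (q - 2)*(q + 3)*(q + 1)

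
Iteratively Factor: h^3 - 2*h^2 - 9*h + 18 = (h + 3)*(h^2 - 5*h + 6) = (h - 3)*(h + 3)*(h - 2)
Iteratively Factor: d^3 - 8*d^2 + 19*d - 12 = (d - 1)*(d^2 - 7*d + 12) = (d - 3)*(d - 1)*(d - 4)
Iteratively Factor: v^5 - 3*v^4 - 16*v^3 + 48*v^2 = (v + 4)*(v^4 - 7*v^3 + 12*v^2) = v*(v + 4)*(v^3 - 7*v^2 + 12*v) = v^2*(v + 4)*(v^2 - 7*v + 12) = v^2*(v - 3)*(v + 4)*(v - 4)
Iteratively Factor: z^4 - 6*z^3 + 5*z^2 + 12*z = (z + 1)*(z^3 - 7*z^2 + 12*z) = (z - 3)*(z + 1)*(z^2 - 4*z) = z*(z - 3)*(z + 1)*(z - 4)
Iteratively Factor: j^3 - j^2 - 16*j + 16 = (j - 1)*(j^2 - 16) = (j - 4)*(j - 1)*(j + 4)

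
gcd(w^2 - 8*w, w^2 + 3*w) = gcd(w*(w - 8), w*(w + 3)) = w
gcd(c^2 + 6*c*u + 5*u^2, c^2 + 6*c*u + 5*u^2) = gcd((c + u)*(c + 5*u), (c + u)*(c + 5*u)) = c^2 + 6*c*u + 5*u^2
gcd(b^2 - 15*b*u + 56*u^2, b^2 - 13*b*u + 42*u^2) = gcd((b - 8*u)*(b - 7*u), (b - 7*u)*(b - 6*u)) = -b + 7*u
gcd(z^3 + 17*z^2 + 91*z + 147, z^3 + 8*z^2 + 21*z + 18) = z + 3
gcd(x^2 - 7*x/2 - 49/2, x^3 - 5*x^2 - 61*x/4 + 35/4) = x - 7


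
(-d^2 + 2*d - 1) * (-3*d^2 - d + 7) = 3*d^4 - 5*d^3 - 6*d^2 + 15*d - 7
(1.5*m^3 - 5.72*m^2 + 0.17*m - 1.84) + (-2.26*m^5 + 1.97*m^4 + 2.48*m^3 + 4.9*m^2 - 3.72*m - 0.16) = -2.26*m^5 + 1.97*m^4 + 3.98*m^3 - 0.819999999999999*m^2 - 3.55*m - 2.0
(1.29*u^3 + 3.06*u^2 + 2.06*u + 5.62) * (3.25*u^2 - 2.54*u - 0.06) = 4.1925*u^5 + 6.6684*u^4 - 1.1548*u^3 + 12.849*u^2 - 14.3984*u - 0.3372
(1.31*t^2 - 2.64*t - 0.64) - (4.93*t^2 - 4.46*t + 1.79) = -3.62*t^2 + 1.82*t - 2.43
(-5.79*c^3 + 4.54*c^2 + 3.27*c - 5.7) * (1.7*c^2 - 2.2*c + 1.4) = -9.843*c^5 + 20.456*c^4 - 12.535*c^3 - 10.528*c^2 + 17.118*c - 7.98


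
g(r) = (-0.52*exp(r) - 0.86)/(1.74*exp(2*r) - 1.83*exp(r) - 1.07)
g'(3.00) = 0.02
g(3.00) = -0.02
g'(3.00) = 0.02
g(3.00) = -0.02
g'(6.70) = 0.00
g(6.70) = -0.00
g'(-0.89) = 0.06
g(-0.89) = 0.70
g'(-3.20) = -0.03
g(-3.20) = 0.77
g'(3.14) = 0.02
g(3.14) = -0.01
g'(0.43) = 168.13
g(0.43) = -7.26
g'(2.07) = 0.07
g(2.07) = -0.05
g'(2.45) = 0.04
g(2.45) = -0.03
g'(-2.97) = -0.03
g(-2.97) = 0.76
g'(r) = (-0.52*exp(r) - 0.86)*(-3.48*exp(2*r) + 1.83*exp(r))/(1.74*exp(2*r) - 1.83*exp(r) - 1.07)^2 - 0.52*exp(r)/(1.74*exp(2*r) - 1.83*exp(r) - 1.07) = (0.9048*exp(2*r) + 2.9928*exp(r) - 1.0174)*exp(r)/(3.0276*exp(4*r) - 6.3684*exp(3*r) - 0.3747*exp(2*r) + 3.9162*exp(r) + 1.1449)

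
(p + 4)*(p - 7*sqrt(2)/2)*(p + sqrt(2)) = p^3 - 5*sqrt(2)*p^2/2 + 4*p^2 - 10*sqrt(2)*p - 7*p - 28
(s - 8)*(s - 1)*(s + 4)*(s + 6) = s^4 + s^3 - 58*s^2 - 136*s + 192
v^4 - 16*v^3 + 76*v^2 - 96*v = v*(v - 8)*(v - 6)*(v - 2)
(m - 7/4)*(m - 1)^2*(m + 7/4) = m^4 - 2*m^3 - 33*m^2/16 + 49*m/8 - 49/16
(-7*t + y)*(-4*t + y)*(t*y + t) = 28*t^3*y + 28*t^3 - 11*t^2*y^2 - 11*t^2*y + t*y^3 + t*y^2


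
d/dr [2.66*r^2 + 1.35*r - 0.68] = 5.32*r + 1.35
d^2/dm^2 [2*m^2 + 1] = 4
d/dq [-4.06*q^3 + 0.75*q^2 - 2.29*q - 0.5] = -12.18*q^2 + 1.5*q - 2.29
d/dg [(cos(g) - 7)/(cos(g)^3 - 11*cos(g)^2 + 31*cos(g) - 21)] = 2*(cos(g) - 2)*sin(g)/((cos(g) - 3)^2*(cos(g) - 1)^2)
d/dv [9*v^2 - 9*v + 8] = 18*v - 9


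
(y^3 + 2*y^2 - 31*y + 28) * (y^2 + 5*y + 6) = y^5 + 7*y^4 - 15*y^3 - 115*y^2 - 46*y + 168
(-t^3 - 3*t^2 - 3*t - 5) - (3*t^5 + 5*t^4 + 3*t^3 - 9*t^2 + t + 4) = -3*t^5 - 5*t^4 - 4*t^3 + 6*t^2 - 4*t - 9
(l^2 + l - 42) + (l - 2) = l^2 + 2*l - 44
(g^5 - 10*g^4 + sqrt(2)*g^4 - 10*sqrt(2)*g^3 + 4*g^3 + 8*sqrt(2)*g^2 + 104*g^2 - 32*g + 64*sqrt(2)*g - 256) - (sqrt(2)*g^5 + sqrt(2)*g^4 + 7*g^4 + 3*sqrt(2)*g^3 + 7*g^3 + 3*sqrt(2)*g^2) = -sqrt(2)*g^5 + g^5 - 17*g^4 - 13*sqrt(2)*g^3 - 3*g^3 + 5*sqrt(2)*g^2 + 104*g^2 - 32*g + 64*sqrt(2)*g - 256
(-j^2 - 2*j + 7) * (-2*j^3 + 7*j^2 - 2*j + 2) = 2*j^5 - 3*j^4 - 26*j^3 + 51*j^2 - 18*j + 14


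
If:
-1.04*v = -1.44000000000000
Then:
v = 1.38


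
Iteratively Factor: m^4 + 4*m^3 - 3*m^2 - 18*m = (m + 3)*(m^3 + m^2 - 6*m) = (m - 2)*(m + 3)*(m^2 + 3*m) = m*(m - 2)*(m + 3)*(m + 3)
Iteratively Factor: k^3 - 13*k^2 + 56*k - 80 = (k - 5)*(k^2 - 8*k + 16) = (k - 5)*(k - 4)*(k - 4)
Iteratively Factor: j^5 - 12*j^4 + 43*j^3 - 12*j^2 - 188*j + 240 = (j - 4)*(j^4 - 8*j^3 + 11*j^2 + 32*j - 60) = (j - 5)*(j - 4)*(j^3 - 3*j^2 - 4*j + 12) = (j - 5)*(j - 4)*(j - 2)*(j^2 - j - 6) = (j - 5)*(j - 4)*(j - 2)*(j + 2)*(j - 3)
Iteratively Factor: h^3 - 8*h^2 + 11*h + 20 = (h - 4)*(h^2 - 4*h - 5) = (h - 4)*(h + 1)*(h - 5)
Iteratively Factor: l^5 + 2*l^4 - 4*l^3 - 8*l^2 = (l + 2)*(l^4 - 4*l^2) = (l - 2)*(l + 2)*(l^3 + 2*l^2) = l*(l - 2)*(l + 2)*(l^2 + 2*l) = l^2*(l - 2)*(l + 2)*(l + 2)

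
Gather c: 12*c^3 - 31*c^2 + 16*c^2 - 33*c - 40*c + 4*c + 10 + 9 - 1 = 12*c^3 - 15*c^2 - 69*c + 18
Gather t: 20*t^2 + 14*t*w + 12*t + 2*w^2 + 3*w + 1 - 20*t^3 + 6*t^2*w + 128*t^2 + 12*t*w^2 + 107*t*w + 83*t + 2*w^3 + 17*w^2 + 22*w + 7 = -20*t^3 + t^2*(6*w + 148) + t*(12*w^2 + 121*w + 95) + 2*w^3 + 19*w^2 + 25*w + 8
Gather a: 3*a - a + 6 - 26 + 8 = 2*a - 12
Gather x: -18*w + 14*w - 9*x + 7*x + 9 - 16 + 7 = -4*w - 2*x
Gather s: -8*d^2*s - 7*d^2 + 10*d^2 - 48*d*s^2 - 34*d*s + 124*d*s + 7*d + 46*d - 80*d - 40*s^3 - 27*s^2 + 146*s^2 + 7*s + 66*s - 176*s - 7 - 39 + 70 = 3*d^2 - 27*d - 40*s^3 + s^2*(119 - 48*d) + s*(-8*d^2 + 90*d - 103) + 24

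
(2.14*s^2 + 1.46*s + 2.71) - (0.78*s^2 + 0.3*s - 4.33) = 1.36*s^2 + 1.16*s + 7.04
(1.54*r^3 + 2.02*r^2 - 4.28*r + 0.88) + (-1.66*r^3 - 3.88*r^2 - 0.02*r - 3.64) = -0.12*r^3 - 1.86*r^2 - 4.3*r - 2.76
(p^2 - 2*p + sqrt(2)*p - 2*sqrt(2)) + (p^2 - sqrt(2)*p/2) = 2*p^2 - 2*p + sqrt(2)*p/2 - 2*sqrt(2)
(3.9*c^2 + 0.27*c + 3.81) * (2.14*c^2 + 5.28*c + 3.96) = 8.346*c^4 + 21.1698*c^3 + 25.023*c^2 + 21.186*c + 15.0876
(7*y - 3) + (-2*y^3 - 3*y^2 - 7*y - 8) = -2*y^3 - 3*y^2 - 11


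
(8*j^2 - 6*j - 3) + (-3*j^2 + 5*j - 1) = 5*j^2 - j - 4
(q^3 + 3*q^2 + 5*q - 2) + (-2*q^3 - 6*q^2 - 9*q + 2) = -q^3 - 3*q^2 - 4*q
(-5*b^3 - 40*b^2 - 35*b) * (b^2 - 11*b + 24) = -5*b^5 + 15*b^4 + 285*b^3 - 575*b^2 - 840*b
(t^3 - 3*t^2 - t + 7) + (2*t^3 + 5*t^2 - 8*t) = 3*t^3 + 2*t^2 - 9*t + 7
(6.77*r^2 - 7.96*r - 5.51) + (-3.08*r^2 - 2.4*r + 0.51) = 3.69*r^2 - 10.36*r - 5.0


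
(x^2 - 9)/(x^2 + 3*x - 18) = (x + 3)/(x + 6)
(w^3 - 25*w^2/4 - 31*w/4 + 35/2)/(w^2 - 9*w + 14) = (4*w^2 + 3*w - 10)/(4*(w - 2))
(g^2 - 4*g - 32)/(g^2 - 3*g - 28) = (g - 8)/(g - 7)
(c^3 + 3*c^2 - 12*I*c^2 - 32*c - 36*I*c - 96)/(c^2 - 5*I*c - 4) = (c^2 + c*(3 - 8*I) - 24*I)/(c - I)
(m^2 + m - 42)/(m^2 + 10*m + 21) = (m - 6)/(m + 3)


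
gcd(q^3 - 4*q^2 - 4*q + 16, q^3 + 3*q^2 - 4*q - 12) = q^2 - 4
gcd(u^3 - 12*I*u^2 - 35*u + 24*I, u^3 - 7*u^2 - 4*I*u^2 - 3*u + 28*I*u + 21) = u^2 - 4*I*u - 3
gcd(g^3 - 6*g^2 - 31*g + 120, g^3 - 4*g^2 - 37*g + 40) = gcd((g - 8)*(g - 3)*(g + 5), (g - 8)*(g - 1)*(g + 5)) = g^2 - 3*g - 40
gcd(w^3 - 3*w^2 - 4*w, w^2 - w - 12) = w - 4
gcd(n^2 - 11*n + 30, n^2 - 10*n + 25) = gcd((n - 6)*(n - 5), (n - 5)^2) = n - 5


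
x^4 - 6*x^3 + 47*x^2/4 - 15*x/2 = x*(x - 5/2)*(x - 2)*(x - 3/2)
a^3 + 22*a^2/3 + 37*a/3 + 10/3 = (a + 1/3)*(a + 2)*(a + 5)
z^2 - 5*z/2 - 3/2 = (z - 3)*(z + 1/2)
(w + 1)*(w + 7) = w^2 + 8*w + 7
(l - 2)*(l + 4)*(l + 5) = l^3 + 7*l^2 + 2*l - 40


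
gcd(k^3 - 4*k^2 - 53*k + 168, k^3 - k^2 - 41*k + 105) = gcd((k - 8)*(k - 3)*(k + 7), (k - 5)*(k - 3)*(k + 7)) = k^2 + 4*k - 21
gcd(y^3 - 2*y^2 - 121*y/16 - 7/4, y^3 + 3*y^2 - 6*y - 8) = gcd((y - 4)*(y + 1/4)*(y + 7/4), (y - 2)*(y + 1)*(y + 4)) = 1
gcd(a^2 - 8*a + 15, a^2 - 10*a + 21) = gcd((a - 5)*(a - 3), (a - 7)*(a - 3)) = a - 3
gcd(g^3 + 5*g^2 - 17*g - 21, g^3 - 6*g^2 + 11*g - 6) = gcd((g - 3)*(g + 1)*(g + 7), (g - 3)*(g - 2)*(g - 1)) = g - 3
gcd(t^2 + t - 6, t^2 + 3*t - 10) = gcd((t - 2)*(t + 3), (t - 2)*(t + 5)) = t - 2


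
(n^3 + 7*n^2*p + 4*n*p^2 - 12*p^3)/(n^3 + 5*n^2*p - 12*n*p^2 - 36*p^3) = (-n + p)/(-n + 3*p)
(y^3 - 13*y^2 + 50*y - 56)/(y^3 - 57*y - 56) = (-y^3 + 13*y^2 - 50*y + 56)/(-y^3 + 57*y + 56)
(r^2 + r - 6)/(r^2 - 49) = (r^2 + r - 6)/(r^2 - 49)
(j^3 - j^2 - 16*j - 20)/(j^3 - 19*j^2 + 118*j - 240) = (j^2 + 4*j + 4)/(j^2 - 14*j + 48)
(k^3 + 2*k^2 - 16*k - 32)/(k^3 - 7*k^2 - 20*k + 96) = (k^2 - 2*k - 8)/(k^2 - 11*k + 24)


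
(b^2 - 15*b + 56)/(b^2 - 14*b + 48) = (b - 7)/(b - 6)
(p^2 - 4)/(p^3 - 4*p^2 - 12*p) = (p - 2)/(p*(p - 6))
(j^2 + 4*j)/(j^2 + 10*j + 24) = j/(j + 6)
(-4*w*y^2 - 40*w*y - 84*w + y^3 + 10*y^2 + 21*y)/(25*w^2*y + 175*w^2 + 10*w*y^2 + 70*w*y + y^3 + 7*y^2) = (-4*w*y - 12*w + y^2 + 3*y)/(25*w^2 + 10*w*y + y^2)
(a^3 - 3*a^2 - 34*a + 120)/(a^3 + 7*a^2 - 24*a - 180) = (a - 4)/(a + 6)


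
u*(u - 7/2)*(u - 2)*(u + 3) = u^4 - 5*u^3/2 - 19*u^2/2 + 21*u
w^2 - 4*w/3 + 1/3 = (w - 1)*(w - 1/3)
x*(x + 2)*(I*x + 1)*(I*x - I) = -x^4 - x^3 + I*x^3 + 2*x^2 + I*x^2 - 2*I*x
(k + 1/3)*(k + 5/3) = k^2 + 2*k + 5/9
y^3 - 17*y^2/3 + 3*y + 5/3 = (y - 5)*(y - 1)*(y + 1/3)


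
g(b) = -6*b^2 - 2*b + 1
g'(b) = -12*b - 2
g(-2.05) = -20.12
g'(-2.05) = 22.60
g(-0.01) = 1.02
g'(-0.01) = -1.88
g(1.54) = -16.31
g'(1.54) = -20.48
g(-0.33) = 1.01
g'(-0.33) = 1.96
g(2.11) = -29.93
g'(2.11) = -27.32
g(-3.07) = -49.41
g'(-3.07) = 34.84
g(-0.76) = -0.95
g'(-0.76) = 7.12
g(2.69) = -47.80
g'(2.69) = -34.28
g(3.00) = -59.00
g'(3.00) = -38.00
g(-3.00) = -47.00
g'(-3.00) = 34.00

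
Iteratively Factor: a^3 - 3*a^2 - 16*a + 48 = (a - 3)*(a^2 - 16) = (a - 3)*(a + 4)*(a - 4)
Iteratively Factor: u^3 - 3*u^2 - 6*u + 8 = (u - 1)*(u^2 - 2*u - 8) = (u - 4)*(u - 1)*(u + 2)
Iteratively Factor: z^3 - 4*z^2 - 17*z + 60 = (z - 3)*(z^2 - z - 20) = (z - 3)*(z + 4)*(z - 5)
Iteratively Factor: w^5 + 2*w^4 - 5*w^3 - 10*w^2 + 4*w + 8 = (w + 2)*(w^4 - 5*w^2 + 4) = (w - 1)*(w + 2)*(w^3 + w^2 - 4*w - 4) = (w - 1)*(w + 1)*(w + 2)*(w^2 - 4) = (w - 2)*(w - 1)*(w + 1)*(w + 2)*(w + 2)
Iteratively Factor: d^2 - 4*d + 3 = (d - 1)*(d - 3)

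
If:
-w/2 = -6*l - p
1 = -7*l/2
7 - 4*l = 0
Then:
No Solution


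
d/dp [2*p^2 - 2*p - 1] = 4*p - 2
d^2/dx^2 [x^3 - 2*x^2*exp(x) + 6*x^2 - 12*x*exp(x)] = -2*x^2*exp(x) - 20*x*exp(x) + 6*x - 28*exp(x) + 12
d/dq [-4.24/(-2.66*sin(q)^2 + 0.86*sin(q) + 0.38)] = (3.6464 - 22.5568*sin(q))*cos(q)/(-2.66*sin(q)^2 + 0.86*sin(q) + 0.38)^2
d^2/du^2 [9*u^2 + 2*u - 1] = 18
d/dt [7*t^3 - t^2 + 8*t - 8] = 21*t^2 - 2*t + 8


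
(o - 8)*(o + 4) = o^2 - 4*o - 32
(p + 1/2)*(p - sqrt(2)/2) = p^2 - sqrt(2)*p/2 + p/2 - sqrt(2)/4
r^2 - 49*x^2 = (r - 7*x)*(r + 7*x)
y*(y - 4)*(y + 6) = y^3 + 2*y^2 - 24*y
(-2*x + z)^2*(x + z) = 4*x^3 - 3*x*z^2 + z^3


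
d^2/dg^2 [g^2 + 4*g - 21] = 2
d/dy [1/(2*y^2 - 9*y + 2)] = (9 - 4*y)/(2*y^2 - 9*y + 2)^2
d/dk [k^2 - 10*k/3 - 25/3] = 2*k - 10/3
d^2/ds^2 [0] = 0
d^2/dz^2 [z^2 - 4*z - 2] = 2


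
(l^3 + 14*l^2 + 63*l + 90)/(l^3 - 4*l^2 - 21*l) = (l^2 + 11*l + 30)/(l*(l - 7))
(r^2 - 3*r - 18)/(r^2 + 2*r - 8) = (r^2 - 3*r - 18)/(r^2 + 2*r - 8)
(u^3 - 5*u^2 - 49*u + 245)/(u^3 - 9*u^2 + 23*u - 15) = (u^2 - 49)/(u^2 - 4*u + 3)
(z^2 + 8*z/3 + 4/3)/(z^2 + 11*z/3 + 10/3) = (3*z + 2)/(3*z + 5)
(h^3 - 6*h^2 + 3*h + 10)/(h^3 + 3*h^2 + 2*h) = (h^2 - 7*h + 10)/(h*(h + 2))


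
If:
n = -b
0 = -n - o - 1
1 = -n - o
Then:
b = o + 1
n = -o - 1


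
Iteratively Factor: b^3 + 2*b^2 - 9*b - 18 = (b - 3)*(b^2 + 5*b + 6) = (b - 3)*(b + 2)*(b + 3)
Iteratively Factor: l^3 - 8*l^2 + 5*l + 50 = (l - 5)*(l^2 - 3*l - 10) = (l - 5)*(l + 2)*(l - 5)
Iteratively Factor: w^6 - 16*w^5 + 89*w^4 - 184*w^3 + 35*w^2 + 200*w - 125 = (w - 5)*(w^5 - 11*w^4 + 34*w^3 - 14*w^2 - 35*w + 25) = (w - 5)*(w - 1)*(w^4 - 10*w^3 + 24*w^2 + 10*w - 25) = (w - 5)^2*(w - 1)*(w^3 - 5*w^2 - w + 5) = (w - 5)^3*(w - 1)*(w^2 - 1) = (w - 5)^3*(w - 1)^2*(w + 1)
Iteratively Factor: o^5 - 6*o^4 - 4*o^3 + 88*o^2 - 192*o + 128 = (o - 2)*(o^4 - 4*o^3 - 12*o^2 + 64*o - 64) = (o - 4)*(o - 2)*(o^3 - 12*o + 16) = (o - 4)*(o - 2)^2*(o^2 + 2*o - 8) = (o - 4)*(o - 2)^3*(o + 4)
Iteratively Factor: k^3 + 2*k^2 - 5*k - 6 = (k - 2)*(k^2 + 4*k + 3) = (k - 2)*(k + 1)*(k + 3)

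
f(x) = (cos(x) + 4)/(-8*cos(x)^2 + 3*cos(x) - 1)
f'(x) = (-16*sin(x)*cos(x) + 3*sin(x))*(cos(x) + 4)/(-8*cos(x)^2 + 3*cos(x) - 1)^2 - sin(x)/(-8*cos(x)^2 + 3*cos(x) - 1)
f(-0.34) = -0.94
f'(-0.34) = 0.65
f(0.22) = -0.87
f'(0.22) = -0.38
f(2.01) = -0.96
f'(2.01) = 2.53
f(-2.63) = -0.32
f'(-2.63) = -0.33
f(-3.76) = -0.36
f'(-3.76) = 0.45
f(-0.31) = -0.92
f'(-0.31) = 0.58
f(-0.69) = -1.39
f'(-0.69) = 2.21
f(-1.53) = -4.54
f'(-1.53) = -13.06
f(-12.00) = -1.16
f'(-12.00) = -1.44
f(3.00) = -0.25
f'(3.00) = 0.07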